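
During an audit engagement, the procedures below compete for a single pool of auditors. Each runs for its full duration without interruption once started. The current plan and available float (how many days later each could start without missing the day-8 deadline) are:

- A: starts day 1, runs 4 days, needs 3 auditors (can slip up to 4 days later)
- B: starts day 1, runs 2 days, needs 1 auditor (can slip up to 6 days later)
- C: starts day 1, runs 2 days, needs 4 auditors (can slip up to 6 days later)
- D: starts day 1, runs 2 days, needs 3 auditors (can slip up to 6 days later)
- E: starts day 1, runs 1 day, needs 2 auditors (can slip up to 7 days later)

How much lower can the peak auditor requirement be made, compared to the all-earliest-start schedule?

8

Early-start peak: d1:13  d2:11  d3:3  d4:3  d5:0  d6:0  d7:0  d8:0 ⇒ 13.
Leveled (A@1, B@1, C@5, D@7, E@3): d1:4  d2:4  d3:5  d4:3  d5:4  d6:4  d7:3  d8:3 ⇒ 5.
Reduction 13 − 5 = 8.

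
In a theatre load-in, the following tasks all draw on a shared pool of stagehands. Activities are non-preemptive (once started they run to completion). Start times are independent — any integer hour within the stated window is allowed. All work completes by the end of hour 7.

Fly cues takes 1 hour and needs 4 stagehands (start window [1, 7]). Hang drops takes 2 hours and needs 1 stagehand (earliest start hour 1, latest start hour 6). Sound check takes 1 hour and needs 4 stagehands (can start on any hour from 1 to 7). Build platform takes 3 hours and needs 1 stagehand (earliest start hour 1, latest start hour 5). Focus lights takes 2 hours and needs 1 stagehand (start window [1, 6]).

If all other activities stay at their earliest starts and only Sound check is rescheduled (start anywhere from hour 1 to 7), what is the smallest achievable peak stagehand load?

Sound check@1: h1:11  h2:3  h3:1  h4:0  h5:0  h6:0  h7:0 → peak 11
Sound check@2: h1:7  h2:7  h3:1  h4:0  h5:0  h6:0  h7:0 → peak 7
Sound check@3: h1:7  h2:3  h3:5  h4:0  h5:0  h6:0  h7:0 → peak 7
Sound check@4: h1:7  h2:3  h3:1  h4:4  h5:0  h6:0  h7:0 → peak 7
Sound check@5: h1:7  h2:3  h3:1  h4:0  h5:4  h6:0  h7:0 → peak 7
Sound check@6: h1:7  h2:3  h3:1  h4:0  h5:0  h6:4  h7:0 → peak 7
Sound check@7: h1:7  h2:3  h3:1  h4:0  h5:0  h6:0  h7:4 → peak 7
Best is Sound check@2, peak 7.

7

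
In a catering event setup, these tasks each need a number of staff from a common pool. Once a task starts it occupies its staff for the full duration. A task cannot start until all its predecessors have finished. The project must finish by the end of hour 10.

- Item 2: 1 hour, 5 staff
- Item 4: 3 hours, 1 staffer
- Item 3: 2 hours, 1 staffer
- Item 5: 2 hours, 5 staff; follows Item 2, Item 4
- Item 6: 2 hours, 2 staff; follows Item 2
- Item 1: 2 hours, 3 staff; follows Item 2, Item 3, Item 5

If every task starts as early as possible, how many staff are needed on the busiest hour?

7

Early-start schedule: Item 2@1, Item 4@1, Item 3@1, Item 5@4, Item 6@2, Item 1@6.
Load per hour: hour 1: 7, hour 2: 4, hour 3: 3, hour 4: 5, hour 5: 5, hour 6: 3, hour 7: 3, hour 8: 0, hour 9: 0, hour 10: 0.
Peak is 7.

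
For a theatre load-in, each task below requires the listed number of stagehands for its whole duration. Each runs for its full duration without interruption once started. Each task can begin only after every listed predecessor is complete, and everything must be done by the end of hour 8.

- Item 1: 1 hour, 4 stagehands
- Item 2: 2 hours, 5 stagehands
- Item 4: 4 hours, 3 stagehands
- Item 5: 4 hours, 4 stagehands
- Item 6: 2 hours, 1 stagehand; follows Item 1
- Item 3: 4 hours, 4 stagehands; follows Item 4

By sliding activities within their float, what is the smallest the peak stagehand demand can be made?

9

Early-start (Item 1@1, Item 2@1, Item 4@1, Item 5@1, Item 6@2, Item 3@5) gives peak 16: h1:16  h2:13  h3:8  h4:7  h5:4  h6:4  h7:4  h8:4.
Shift Item 2→2, Item 5→4.
Schedule Item 1@1, Item 2@2, Item 4@1, Item 5@4, Item 6@2, Item 3@5: h1:7  h2:9  h3:9  h4:7  h5:8  h6:8  h7:8  h8:4 — peak 9.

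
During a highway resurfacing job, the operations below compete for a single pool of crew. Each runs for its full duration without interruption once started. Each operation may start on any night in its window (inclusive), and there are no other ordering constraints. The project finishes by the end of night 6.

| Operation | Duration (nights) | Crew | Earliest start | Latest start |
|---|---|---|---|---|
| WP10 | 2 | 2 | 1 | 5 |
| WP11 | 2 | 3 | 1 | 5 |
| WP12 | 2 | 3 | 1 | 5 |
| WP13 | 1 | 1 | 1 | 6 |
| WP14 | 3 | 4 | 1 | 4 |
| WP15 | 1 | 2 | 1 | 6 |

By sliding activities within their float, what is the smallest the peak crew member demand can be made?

6

Early-start (WP10@1, WP11@1, WP12@1, WP13@1, WP14@1, WP15@1) gives peak 15: n1:15  n2:12  n3:4  n4:0  n5:0  n6:0.
Shift WP11→4, WP12→4, WP13→3, WP15→6.
Schedule WP10@1, WP11@4, WP12@4, WP13@3, WP14@1, WP15@6: n1:6  n2:6  n3:5  n4:6  n5:6  n6:2 — peak 6.
Total crew member-nights = 31 over 6 nights ⇒ peak ≥ ⌈31/6⌉ = 6, so 6 is optimal.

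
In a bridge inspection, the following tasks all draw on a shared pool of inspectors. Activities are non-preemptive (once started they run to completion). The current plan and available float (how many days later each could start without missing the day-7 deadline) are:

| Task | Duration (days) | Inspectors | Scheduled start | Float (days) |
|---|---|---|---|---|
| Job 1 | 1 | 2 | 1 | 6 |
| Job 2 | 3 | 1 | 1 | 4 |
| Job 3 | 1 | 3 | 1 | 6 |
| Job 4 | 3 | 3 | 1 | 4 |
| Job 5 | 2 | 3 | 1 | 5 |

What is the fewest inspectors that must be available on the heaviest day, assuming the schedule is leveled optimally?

Early-start (Job 1@1, Job 2@1, Job 3@1, Job 4@1, Job 5@1) gives peak 12: d1:12  d2:7  d3:4  d4:0  d5:0  d6:0  d7:0.
Shift Job 3→2, Job 4→3, Job 5→6.
Schedule Job 1@1, Job 2@1, Job 3@2, Job 4@3, Job 5@6: d1:3  d2:4  d3:4  d4:3  d5:3  d6:3  d7:3 — peak 4.
Total inspector-days = 23 over 7 days ⇒ peak ≥ ⌈23/7⌉ = 4, so 4 is optimal.

4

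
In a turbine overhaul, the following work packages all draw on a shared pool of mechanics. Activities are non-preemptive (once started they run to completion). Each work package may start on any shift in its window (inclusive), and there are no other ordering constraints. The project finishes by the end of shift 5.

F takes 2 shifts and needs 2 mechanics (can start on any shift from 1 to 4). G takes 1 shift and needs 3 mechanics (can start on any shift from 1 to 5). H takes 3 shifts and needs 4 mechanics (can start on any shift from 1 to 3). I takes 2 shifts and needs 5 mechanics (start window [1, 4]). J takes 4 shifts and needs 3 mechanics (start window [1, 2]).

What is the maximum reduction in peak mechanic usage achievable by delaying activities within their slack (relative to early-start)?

8

Early-start peak: s1:17  s2:14  s3:7  s4:3  s5:0 ⇒ 17.
Leveled (F@1, G@1, H@1, I@4, J@2): s1:9  s2:9  s3:7  s4:8  s5:8 ⇒ 9.
Reduction 17 − 9 = 8.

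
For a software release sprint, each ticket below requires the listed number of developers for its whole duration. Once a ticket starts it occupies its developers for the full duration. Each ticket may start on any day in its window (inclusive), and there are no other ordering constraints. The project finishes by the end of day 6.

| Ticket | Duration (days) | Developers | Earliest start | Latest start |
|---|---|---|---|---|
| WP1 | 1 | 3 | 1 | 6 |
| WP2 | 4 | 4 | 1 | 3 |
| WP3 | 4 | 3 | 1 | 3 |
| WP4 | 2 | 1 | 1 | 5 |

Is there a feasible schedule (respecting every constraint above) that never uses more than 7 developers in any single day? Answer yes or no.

yes

Schedule WP1@1, WP2@1, WP3@2, WP4@5: d1:7  d2:7  d3:7  d4:7  d5:4  d6:1 — peak 7 ≤ 7.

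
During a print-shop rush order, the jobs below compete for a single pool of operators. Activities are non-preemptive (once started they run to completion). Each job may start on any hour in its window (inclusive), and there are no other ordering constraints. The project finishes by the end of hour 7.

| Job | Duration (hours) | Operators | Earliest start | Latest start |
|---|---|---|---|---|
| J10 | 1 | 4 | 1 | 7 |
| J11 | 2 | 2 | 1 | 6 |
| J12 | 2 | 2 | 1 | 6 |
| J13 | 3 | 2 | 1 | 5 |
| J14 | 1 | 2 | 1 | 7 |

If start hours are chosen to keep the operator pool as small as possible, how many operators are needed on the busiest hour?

Early-start (J10@1, J11@1, J12@1, J13@1, J14@1) gives peak 12: h1:12  h2:6  h3:2  h4:0  h5:0  h6:0  h7:0.
Shift J11→2, J12→2, J13→4, J14→4.
Schedule J10@1, J11@2, J12@2, J13@4, J14@4: h1:4  h2:4  h3:4  h4:4  h5:2  h6:2  h7:0 — peak 4.

4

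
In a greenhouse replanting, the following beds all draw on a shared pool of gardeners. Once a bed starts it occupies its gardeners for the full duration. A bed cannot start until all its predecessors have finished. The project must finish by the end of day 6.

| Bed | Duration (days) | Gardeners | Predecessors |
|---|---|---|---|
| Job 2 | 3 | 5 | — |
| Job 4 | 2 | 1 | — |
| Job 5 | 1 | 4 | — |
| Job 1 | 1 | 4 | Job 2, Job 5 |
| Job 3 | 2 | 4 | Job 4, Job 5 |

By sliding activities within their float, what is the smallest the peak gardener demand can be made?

8

Early-start (Job 2@1, Job 4@1, Job 5@1, Job 1@4, Job 3@3) gives peak 10: d1:10  d2:6  d3:9  d4:8  d5:0  d6:0.
Shift Job 5→4, Job 1→5, Job 3→5.
Schedule Job 2@1, Job 4@1, Job 5@4, Job 1@5, Job 3@5: d1:6  d2:6  d3:5  d4:4  d5:8  d6:4 — peak 8.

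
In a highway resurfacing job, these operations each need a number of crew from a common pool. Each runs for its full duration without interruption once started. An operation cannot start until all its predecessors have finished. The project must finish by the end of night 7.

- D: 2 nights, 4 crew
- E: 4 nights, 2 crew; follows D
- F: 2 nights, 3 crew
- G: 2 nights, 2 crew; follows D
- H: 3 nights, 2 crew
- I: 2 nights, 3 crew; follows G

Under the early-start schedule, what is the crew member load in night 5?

5

At early start, night 5 has: E, I.
Demand: 2 + 3 = 5.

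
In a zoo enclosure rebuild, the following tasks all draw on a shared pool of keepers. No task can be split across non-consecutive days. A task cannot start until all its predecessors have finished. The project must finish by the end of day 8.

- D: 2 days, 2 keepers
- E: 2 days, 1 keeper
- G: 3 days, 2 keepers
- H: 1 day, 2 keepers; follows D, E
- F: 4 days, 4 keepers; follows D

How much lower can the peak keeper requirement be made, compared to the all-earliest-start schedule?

Early-start peak: d1:5  d2:5  d3:8  d4:4  d5:4  d6:4  d7:0  d8:0 ⇒ 8.
Leveled (D@1, E@1, G@1, H@3, F@4): d1:5  d2:5  d3:4  d4:4  d5:4  d6:4  d7:4  d8:0 ⇒ 5.
Reduction 8 − 5 = 3.

3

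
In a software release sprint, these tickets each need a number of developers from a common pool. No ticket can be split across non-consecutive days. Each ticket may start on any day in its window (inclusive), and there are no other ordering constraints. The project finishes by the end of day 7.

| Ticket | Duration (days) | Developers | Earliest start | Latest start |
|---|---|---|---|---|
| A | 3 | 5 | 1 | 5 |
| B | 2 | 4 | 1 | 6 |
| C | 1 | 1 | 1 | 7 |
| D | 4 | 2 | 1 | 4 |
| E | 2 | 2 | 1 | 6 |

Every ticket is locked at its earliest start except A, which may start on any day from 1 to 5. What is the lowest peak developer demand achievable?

9

A@1: d1:14  d2:13  d3:7  d4:2  d5:0  d6:0  d7:0 → peak 14
A@2: d1:9  d2:13  d3:7  d4:7  d5:0  d6:0  d7:0 → peak 13
A@3: d1:9  d2:8  d3:7  d4:7  d5:5  d6:0  d7:0 → peak 9
A@4: d1:9  d2:8  d3:2  d4:7  d5:5  d6:5  d7:0 → peak 9
A@5: d1:9  d2:8  d3:2  d4:2  d5:5  d6:5  d7:5 → peak 9
Best is A@3, peak 9.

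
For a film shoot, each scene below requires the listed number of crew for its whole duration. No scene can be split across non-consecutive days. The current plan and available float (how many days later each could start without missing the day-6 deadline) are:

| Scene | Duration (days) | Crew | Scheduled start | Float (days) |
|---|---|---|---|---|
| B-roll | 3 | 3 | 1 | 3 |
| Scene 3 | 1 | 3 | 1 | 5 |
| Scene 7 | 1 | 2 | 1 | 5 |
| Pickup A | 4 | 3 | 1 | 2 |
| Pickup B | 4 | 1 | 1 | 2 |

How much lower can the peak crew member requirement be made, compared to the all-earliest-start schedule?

5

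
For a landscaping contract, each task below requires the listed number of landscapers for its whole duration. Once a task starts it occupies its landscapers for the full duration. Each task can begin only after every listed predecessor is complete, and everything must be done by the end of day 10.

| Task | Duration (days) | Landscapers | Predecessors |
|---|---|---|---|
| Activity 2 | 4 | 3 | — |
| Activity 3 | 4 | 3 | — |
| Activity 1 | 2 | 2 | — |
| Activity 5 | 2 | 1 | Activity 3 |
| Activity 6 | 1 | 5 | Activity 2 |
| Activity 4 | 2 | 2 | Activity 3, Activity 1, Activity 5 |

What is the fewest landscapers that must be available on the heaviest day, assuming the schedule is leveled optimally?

Early-start (Activity 2@1, Activity 3@1, Activity 1@1, Activity 5@5, Activity 6@5, Activity 4@7) gives peak 8: d1:8  d2:8  d3:6  d4:6  d5:6  d6:1  d7:2  d8:2  d9:0  d10:0.
Shift Activity 2→5, Activity 6→9.
Schedule Activity 2@5, Activity 3@1, Activity 1@1, Activity 5@5, Activity 6@9, Activity 4@7: d1:5  d2:5  d3:3  d4:3  d5:4  d6:4  d7:5  d8:5  d9:5  d10:0 — peak 5.

5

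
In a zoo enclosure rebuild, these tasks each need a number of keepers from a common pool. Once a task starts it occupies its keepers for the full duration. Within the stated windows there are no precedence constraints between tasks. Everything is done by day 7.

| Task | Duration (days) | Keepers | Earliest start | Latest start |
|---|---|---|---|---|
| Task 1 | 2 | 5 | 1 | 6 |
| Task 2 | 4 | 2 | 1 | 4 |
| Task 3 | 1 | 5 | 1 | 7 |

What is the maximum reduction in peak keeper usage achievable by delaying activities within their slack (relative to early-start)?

Early-start peak: d1:12  d2:7  d3:2  d4:2  d5:0  d6:0  d7:0 ⇒ 12.
Leveled (Task 1@1, Task 2@3, Task 3@7): d1:5  d2:5  d3:2  d4:2  d5:2  d6:2  d7:5 ⇒ 5.
Reduction 12 − 5 = 7.

7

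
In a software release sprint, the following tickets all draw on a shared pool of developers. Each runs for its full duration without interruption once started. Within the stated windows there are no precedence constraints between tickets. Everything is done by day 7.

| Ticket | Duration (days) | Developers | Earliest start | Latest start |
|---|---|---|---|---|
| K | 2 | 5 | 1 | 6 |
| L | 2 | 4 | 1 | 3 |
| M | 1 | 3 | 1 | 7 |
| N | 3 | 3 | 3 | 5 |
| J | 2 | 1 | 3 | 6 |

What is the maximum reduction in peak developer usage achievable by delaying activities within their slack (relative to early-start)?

Early-start peak: d1:12  d2:9  d3:4  d4:4  d5:3  d6:0  d7:0 ⇒ 12.
Leveled (K@1, L@3, M@5, N@5, J@3): d1:5  d2:5  d3:5  d4:5  d5:6  d6:3  d7:3 ⇒ 6.
Reduction 12 − 6 = 6.

6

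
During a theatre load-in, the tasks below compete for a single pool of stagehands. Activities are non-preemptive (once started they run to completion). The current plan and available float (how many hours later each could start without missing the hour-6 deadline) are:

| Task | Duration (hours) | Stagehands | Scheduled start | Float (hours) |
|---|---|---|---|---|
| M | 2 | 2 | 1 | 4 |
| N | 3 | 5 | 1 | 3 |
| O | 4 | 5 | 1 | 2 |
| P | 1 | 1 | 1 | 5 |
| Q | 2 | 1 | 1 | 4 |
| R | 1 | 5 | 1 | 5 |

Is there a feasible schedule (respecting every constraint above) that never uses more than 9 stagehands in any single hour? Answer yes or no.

no

The minimum achievable peak is 10; 9 < 10, so no feasible schedule stays within the cap.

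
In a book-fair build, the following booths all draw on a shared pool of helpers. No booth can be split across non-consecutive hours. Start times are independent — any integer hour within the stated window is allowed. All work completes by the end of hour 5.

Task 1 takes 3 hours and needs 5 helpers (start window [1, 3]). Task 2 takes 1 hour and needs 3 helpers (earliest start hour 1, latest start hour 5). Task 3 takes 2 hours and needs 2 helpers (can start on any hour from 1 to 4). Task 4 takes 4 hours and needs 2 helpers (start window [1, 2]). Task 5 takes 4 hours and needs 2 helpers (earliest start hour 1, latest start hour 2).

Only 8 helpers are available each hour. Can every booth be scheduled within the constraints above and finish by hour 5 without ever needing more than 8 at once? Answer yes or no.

The minimum achievable peak is 9; 8 < 9, so no feasible schedule stays within the cap.

no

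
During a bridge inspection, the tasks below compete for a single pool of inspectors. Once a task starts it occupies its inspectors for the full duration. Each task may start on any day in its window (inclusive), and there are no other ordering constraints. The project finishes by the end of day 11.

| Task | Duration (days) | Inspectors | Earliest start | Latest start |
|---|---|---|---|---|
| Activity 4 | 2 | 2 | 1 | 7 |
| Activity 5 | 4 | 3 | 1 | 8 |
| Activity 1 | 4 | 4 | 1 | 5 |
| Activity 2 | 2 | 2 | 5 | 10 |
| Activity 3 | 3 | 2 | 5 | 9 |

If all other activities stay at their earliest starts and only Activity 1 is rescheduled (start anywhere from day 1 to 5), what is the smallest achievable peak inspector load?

Activity 1@1: d1:9  d2:9  d3:7  d4:7  d5:4  d6:4  d7:2  d8:0  d9:0  d10:0  d11:0 → peak 9
Activity 1@2: d1:5  d2:9  d3:7  d4:7  d5:8  d6:4  d7:2  d8:0  d9:0  d10:0  d11:0 → peak 9
Activity 1@3: d1:5  d2:5  d3:7  d4:7  d5:8  d6:8  d7:2  d8:0  d9:0  d10:0  d11:0 → peak 8
Activity 1@4: d1:5  d2:5  d3:3  d4:7  d5:8  d6:8  d7:6  d8:0  d9:0  d10:0  d11:0 → peak 8
Activity 1@5: d1:5  d2:5  d3:3  d4:3  d5:8  d6:8  d7:6  d8:4  d9:0  d10:0  d11:0 → peak 8
Best is Activity 1@3, peak 8.

8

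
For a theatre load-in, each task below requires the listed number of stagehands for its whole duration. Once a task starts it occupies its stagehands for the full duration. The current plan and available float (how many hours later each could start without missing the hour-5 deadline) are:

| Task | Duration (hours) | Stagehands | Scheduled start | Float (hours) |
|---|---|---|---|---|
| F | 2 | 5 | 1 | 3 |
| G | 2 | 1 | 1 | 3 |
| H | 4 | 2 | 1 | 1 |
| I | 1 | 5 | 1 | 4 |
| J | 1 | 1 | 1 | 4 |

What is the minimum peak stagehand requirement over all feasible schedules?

7

Early-start (F@1, G@1, H@1, I@1, J@1) gives peak 14: h1:14  h2:8  h3:2  h4:2  h5:0.
Shift G→3, I→5, J→3.
Schedule F@1, G@3, H@1, I@5, J@3: h1:7  h2:7  h3:4  h4:3  h5:5 — peak 7.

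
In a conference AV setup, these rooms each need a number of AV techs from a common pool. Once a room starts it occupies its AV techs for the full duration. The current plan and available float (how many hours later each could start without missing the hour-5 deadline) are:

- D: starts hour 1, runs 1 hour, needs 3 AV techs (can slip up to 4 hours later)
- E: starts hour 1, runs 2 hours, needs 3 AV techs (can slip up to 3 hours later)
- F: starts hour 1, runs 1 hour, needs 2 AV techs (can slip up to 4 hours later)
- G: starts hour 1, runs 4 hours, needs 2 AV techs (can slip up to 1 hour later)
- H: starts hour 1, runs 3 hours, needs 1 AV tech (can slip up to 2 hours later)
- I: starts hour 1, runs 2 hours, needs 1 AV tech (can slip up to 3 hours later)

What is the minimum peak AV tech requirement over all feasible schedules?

Early-start (D@1, E@1, F@1, G@1, H@1, I@1) gives peak 12: h1:12  h2:7  h3:3  h4:2  h5:0.
Shift E→4, F→3, G→2.
Schedule D@1, E@4, F@3, G@2, H@1, I@1: h1:5  h2:4  h3:5  h4:5  h5:5 — peak 5.
Total AV tech-hours = 24 over 5 hours ⇒ peak ≥ ⌈24/5⌉ = 5, so 5 is optimal.

5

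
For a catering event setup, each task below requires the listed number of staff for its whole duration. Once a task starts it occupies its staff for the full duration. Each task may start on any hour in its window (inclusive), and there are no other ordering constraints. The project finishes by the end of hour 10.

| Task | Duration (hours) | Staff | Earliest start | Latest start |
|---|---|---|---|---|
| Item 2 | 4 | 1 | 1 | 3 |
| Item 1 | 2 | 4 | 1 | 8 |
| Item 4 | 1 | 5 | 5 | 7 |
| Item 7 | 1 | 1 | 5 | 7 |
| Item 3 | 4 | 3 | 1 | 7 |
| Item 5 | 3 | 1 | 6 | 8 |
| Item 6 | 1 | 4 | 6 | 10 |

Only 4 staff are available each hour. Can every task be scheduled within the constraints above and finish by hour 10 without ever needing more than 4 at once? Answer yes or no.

no

The minimum achievable peak is 5; 4 < 5, so no feasible schedule stays within the cap.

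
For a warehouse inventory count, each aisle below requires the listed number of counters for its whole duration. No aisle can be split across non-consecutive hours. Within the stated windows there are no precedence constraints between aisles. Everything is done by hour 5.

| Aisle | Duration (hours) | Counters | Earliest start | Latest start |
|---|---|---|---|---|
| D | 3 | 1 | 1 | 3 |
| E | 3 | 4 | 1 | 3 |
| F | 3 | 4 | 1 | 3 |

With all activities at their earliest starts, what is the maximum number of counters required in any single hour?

9

Early-start schedule: D@1, E@1, F@1.
Load per hour: hour 1: 9, hour 2: 9, hour 3: 9, hour 4: 0, hour 5: 0.
Peak is 9.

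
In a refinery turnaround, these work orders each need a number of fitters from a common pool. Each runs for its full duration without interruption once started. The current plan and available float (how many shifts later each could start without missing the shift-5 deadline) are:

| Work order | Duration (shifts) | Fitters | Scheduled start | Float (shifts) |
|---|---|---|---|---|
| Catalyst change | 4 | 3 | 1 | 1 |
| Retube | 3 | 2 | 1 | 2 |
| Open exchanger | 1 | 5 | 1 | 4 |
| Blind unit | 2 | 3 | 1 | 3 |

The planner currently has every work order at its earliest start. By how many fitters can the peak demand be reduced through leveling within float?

Early-start peak: s1:13  s2:8  s3:5  s4:3  s5:0 ⇒ 13.
Leveled (Catalyst change@1, Retube@3, Open exchanger@5, Blind unit@1): s1:6  s2:6  s3:5  s4:5  s5:7 ⇒ 7.
Reduction 13 − 7 = 6.

6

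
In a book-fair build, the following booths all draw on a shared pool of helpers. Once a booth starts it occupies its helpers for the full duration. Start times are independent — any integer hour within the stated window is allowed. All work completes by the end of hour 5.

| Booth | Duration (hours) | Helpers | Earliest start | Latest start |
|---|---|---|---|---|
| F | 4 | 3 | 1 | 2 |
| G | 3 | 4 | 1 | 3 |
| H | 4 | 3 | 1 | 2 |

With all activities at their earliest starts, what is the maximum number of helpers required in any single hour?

Early-start schedule: F@1, G@1, H@1.
Load per hour: hour 1: 10, hour 2: 10, hour 3: 10, hour 4: 6, hour 5: 0.
Peak is 10.

10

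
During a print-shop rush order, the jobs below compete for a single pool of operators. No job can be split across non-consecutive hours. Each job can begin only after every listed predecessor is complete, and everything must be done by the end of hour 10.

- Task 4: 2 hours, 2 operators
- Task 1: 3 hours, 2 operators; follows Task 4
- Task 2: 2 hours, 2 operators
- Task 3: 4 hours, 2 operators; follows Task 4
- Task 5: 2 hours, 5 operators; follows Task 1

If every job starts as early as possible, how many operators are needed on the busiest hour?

Early-start schedule: Task 4@1, Task 1@3, Task 2@1, Task 3@3, Task 5@6.
Load per hour: hour 1: 4, hour 2: 4, hour 3: 4, hour 4: 4, hour 5: 4, hour 6: 7, hour 7: 5, hour 8: 0, hour 9: 0, hour 10: 0.
Peak is 7.

7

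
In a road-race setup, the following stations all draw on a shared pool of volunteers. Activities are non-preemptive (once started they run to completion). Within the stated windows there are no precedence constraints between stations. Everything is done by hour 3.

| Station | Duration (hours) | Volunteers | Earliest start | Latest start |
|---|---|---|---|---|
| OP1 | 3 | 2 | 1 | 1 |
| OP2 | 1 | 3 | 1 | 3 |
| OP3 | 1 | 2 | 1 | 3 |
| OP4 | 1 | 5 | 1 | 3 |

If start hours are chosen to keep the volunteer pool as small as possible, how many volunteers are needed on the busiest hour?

7

Early-start (OP1@1, OP2@1, OP3@1, OP4@1) gives peak 12: h1:12  h2:2  h3:2.
Shift OP4→2.
Schedule OP1@1, OP2@1, OP3@1, OP4@2: h1:7  h2:7  h3:2 — peak 7.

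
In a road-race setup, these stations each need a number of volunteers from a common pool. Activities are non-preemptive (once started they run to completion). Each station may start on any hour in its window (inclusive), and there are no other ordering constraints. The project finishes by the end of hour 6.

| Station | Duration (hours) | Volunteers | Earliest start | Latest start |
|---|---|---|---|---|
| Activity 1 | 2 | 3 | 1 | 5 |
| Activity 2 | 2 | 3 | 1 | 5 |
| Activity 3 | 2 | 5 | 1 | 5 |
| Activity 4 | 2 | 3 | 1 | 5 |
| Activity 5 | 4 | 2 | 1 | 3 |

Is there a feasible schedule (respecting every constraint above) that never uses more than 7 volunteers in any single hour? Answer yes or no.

Schedule Activity 1@1, Activity 2@1, Activity 3@3, Activity 4@5, Activity 5@3: h1:6  h2:6  h3:7  h4:7  h5:5  h6:5 — peak 7 ≤ 7.

yes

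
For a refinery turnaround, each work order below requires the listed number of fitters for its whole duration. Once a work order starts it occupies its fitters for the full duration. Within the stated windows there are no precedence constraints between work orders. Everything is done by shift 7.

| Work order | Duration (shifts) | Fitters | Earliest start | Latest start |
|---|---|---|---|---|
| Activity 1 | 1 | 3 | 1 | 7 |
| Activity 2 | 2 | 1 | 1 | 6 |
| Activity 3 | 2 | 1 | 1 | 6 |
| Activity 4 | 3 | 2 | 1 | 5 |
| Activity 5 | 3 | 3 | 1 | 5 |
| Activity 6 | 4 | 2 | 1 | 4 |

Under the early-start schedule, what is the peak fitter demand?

Early-start schedule: Activity 1@1, Activity 2@1, Activity 3@1, Activity 4@1, Activity 5@1, Activity 6@1.
Load per shift: shift 1: 12, shift 2: 9, shift 3: 7, shift 4: 2, shift 5: 0, shift 6: 0, shift 7: 0.
Peak is 12.

12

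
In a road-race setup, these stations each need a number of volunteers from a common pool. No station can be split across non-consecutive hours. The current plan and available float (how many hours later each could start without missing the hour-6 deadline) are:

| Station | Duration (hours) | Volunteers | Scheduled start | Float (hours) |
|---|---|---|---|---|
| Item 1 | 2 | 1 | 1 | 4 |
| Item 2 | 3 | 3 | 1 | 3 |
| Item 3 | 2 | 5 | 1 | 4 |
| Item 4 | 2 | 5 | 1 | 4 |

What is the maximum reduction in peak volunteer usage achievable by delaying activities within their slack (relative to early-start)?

6

Early-start peak: h1:14  h2:14  h3:3  h4:0  h5:0  h6:0 ⇒ 14.
Leveled (Item 1@1, Item 2@1, Item 3@3, Item 4@5): h1:4  h2:4  h3:8  h4:5  h5:5  h6:5 ⇒ 8.
Reduction 14 − 8 = 6.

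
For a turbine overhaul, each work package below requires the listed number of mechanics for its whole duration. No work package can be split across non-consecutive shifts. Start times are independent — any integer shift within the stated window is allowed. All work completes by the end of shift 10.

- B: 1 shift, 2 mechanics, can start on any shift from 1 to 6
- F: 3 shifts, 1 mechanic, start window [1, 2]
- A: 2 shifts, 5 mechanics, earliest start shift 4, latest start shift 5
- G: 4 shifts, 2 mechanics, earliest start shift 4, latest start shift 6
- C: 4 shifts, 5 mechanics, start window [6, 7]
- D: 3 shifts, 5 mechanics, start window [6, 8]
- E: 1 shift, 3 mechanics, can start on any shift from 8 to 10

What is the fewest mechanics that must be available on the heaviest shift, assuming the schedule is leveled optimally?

Early-start (B@1, F@1, A@4, G@4, C@6, D@6, E@8) gives peak 13: s1:3  s2:1  s3:1  s4:7  s5:7  s6:12  s7:12  s8:13  s9:5  s10:0.
Shift D→8, E→10.
Schedule B@1, F@1, A@4, G@4, C@6, D@8, E@10: s1:3  s2:1  s3:1  s4:7  s5:7  s6:7  s7:7  s8:10  s9:10  s10:8 — peak 10.

10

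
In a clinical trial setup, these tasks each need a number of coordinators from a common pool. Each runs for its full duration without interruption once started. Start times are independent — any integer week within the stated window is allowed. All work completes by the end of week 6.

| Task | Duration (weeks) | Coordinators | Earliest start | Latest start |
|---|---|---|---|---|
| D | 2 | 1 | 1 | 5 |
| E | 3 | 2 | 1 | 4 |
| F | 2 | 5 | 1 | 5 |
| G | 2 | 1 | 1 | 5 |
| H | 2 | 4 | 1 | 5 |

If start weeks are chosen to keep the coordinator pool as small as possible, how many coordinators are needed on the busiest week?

6

Early-start (D@1, E@1, F@1, G@1, H@1) gives peak 13: w1:13  w2:13  w3:2  w4:0  w5:0  w6:0.
Shift F→5, H→3.
Schedule D@1, E@1, F@5, G@1, H@3: w1:4  w2:4  w3:6  w4:4  w5:5  w6:5 — peak 6.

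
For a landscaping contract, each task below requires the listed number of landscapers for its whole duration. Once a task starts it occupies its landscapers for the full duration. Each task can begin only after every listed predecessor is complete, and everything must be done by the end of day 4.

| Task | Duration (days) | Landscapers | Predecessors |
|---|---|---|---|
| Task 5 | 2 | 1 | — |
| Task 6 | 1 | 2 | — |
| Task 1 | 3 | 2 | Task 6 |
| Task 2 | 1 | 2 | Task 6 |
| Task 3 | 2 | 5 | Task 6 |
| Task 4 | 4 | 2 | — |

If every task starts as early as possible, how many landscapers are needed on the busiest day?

12

Early-start schedule: Task 5@1, Task 6@1, Task 1@2, Task 2@2, Task 3@2, Task 4@1.
Load per day: day 1: 5, day 2: 12, day 3: 9, day 4: 4.
Peak is 12.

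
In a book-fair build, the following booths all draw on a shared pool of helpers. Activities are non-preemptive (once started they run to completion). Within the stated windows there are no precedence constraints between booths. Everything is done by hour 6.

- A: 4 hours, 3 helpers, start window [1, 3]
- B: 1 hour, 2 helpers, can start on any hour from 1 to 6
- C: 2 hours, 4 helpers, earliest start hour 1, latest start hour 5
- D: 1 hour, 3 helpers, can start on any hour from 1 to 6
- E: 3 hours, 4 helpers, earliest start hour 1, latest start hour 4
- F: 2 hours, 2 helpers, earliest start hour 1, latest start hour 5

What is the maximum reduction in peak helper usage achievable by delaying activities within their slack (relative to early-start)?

Early-start peak: h1:18  h2:13  h3:7  h4:3  h5:0  h6:0 ⇒ 18.
Leveled (A@1, B@4, C@5, D@6, E@1, F@4): h1:7  h2:7  h3:7  h4:7  h5:6  h6:7 ⇒ 7.
Reduction 18 − 7 = 11.

11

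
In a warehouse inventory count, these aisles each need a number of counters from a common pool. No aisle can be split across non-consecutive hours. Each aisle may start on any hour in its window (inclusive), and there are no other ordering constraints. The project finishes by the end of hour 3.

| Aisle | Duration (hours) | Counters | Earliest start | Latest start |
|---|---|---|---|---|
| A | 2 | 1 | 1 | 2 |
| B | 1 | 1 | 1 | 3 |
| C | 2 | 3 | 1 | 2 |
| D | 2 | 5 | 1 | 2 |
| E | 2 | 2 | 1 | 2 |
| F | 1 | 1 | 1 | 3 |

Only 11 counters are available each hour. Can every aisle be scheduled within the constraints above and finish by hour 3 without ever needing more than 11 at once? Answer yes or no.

Schedule A@1, B@1, C@1, D@1, E@2, F@1: h1:11  h2:11  h3:2 — peak 11 ≤ 11.

yes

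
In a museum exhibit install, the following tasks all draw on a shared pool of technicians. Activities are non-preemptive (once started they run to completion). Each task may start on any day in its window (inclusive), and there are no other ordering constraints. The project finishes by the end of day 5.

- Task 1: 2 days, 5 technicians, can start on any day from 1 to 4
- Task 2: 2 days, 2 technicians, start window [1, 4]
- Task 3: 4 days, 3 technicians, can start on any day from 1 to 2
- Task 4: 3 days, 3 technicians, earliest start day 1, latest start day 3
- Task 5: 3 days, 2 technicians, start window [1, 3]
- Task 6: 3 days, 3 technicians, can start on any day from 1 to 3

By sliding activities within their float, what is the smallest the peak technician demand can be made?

Early-start (Task 1@1, Task 2@1, Task 3@1, Task 4@1, Task 5@1, Task 6@1) gives peak 18: d1:18  d2:18  d3:11  d4:3  d5:0.
Shift Task 4→3, Task 5→3, Task 6→3.
Schedule Task 1@1, Task 2@1, Task 3@1, Task 4@3, Task 5@3, Task 6@3: d1:10  d2:10  d3:11  d4:11  d5:8 — peak 11.

11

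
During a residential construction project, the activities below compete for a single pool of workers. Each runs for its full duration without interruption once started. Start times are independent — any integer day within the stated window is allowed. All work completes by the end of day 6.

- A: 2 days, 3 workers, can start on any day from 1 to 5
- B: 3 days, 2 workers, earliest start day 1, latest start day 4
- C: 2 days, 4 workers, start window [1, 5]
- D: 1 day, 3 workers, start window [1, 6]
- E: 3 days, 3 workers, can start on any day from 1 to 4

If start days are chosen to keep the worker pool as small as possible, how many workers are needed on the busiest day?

Early-start (A@1, B@1, C@1, D@1, E@1) gives peak 15: d1:15  d2:12  d3:5  d4:0  d5:0  d6:0.
Shift B→3, C→4, D→6.
Schedule A@1, B@3, C@4, D@6, E@1: d1:6  d2:6  d3:5  d4:6  d5:6  d6:3 — peak 6.
Total worker-days = 32 over 6 days ⇒ peak ≥ ⌈32/6⌉ = 6, so 6 is optimal.

6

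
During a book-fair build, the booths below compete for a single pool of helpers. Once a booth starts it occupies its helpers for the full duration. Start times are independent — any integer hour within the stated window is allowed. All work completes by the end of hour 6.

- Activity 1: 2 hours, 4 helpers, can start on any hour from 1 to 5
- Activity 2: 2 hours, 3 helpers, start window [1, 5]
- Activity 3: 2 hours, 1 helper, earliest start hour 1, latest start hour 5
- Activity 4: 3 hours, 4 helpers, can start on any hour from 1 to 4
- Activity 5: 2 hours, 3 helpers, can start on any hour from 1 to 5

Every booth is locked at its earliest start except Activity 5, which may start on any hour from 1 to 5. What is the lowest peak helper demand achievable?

Activity 5@1: h1:15  h2:15  h3:4  h4:0  h5:0  h6:0 → peak 15
Activity 5@2: h1:12  h2:15  h3:7  h4:0  h5:0  h6:0 → peak 15
Activity 5@3: h1:12  h2:12  h3:7  h4:3  h5:0  h6:0 → peak 12
Activity 5@4: h1:12  h2:12  h3:4  h4:3  h5:3  h6:0 → peak 12
Activity 5@5: h1:12  h2:12  h3:4  h4:0  h5:3  h6:3 → peak 12
Best is Activity 5@3, peak 12.

12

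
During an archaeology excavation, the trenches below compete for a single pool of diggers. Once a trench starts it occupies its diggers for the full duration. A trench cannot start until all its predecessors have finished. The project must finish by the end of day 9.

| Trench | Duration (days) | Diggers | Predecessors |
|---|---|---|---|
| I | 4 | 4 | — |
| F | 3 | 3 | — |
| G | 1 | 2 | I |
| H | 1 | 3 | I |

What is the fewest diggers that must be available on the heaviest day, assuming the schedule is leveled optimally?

Early-start (I@1, F@1, G@5, H@5) gives peak 7: d1:7  d2:7  d3:7  d4:4  d5:5  d6:0  d7:0  d8:0  d9:0.
Shift F→5, G→8, H→9.
Schedule I@1, F@5, G@8, H@9: d1:4  d2:4  d3:4  d4:4  d5:3  d6:3  d7:3  d8:2  d9:3 — peak 4.
Total digger-days = 30 over 9 days ⇒ peak ≥ ⌈30/9⌉ = 4, so 4 is optimal.

4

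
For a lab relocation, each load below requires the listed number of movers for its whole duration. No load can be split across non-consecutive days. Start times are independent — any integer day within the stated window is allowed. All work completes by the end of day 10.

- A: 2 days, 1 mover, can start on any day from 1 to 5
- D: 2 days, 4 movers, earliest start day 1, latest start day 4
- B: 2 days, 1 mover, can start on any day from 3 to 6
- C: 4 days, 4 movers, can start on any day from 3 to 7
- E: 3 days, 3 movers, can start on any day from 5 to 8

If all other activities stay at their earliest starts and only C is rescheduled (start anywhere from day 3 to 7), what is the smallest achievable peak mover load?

7

C@3: d1:5  d2:5  d3:5  d4:5  d5:7  d6:7  d7:3  d8:0  d9:0  d10:0 → peak 7
C@4: d1:5  d2:5  d3:1  d4:5  d5:7  d6:7  d7:7  d8:0  d9:0  d10:0 → peak 7
C@5: d1:5  d2:5  d3:1  d4:1  d5:7  d6:7  d7:7  d8:4  d9:0  d10:0 → peak 7
C@6: d1:5  d2:5  d3:1  d4:1  d5:3  d6:7  d7:7  d8:4  d9:4  d10:0 → peak 7
C@7: d1:5  d2:5  d3:1  d4:1  d5:3  d6:3  d7:7  d8:4  d9:4  d10:4 → peak 7
Best is C@3, peak 7.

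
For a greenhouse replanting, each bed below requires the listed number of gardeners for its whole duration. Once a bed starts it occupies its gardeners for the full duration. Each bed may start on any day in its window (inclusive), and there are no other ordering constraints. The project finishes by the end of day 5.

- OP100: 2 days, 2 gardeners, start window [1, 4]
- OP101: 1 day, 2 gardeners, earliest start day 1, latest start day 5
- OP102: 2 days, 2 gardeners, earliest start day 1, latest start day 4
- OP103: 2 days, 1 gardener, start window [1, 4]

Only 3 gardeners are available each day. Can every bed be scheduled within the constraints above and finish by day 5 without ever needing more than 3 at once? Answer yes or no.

Schedule OP100@1, OP101@3, OP102@4, OP103@1: d1:3  d2:3  d3:2  d4:2  d5:2 — peak 3 ≤ 3.

yes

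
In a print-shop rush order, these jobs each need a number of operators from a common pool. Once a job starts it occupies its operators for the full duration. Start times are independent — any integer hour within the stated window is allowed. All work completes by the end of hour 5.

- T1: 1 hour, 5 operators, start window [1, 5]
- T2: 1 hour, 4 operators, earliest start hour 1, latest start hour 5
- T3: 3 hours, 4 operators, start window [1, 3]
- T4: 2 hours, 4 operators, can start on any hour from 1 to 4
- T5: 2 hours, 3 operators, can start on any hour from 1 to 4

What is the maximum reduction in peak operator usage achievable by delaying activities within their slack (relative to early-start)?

12

Early-start peak: h1:20  h2:11  h3:4  h4:0  h5:0 ⇒ 20.
Leveled (T1@1, T2@2, T3@3, T4@2, T5@4): h1:5  h2:8  h3:8  h4:7  h5:7 ⇒ 8.
Reduction 20 − 8 = 12.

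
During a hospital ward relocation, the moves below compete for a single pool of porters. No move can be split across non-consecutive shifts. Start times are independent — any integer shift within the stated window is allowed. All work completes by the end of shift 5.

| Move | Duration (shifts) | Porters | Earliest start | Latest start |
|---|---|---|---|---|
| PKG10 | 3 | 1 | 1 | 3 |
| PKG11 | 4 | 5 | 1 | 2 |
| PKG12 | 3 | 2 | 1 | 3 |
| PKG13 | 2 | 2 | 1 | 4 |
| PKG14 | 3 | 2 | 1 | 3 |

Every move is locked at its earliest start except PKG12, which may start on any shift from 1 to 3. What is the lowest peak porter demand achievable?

PKG12@1: s1:12  s2:12  s3:10  s4:5  s5:0 → peak 12
PKG12@2: s1:10  s2:12  s3:10  s4:7  s5:0 → peak 12
PKG12@3: s1:10  s2:10  s3:10  s4:7  s5:2 → peak 10
Best is PKG12@3, peak 10.

10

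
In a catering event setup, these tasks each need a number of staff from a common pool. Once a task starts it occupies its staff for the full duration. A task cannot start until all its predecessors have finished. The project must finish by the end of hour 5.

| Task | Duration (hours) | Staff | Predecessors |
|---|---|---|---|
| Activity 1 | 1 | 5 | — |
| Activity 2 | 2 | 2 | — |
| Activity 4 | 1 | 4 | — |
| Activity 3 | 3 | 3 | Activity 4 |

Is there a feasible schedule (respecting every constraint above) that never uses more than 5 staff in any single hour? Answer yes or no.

Schedule Activity 1@1, Activity 2@3, Activity 4@2, Activity 3@3: h1:5  h2:4  h3:5  h4:5  h5:3 — peak 5 ≤ 5.

yes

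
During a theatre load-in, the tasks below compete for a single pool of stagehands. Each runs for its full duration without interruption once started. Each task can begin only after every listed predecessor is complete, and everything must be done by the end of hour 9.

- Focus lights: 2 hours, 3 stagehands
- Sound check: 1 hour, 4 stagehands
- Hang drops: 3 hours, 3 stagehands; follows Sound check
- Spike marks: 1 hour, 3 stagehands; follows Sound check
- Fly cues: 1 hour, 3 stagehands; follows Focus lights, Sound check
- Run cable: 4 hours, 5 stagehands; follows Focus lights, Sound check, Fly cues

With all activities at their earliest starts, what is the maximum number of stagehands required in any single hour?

9

Early-start schedule: Focus lights@1, Sound check@1, Hang drops@2, Spike marks@2, Fly cues@3, Run cable@4.
Load per hour: hour 1: 7, hour 2: 9, hour 3: 6, hour 4: 8, hour 5: 5, hour 6: 5, hour 7: 5, hour 8: 0, hour 9: 0.
Peak is 9.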